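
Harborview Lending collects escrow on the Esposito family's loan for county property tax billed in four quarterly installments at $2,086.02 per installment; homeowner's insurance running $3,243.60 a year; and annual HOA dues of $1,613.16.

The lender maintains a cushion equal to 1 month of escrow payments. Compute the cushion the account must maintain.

County property tax = $2,086.02 × 4 = $8,344.08 per year
Homeowner's insurance = $3,243.60 per year
HOA dues = $1,613.16 per year
Total annual escrow = $8,344.08 + $3,243.60 + $1,613.16 = $13,200.84
Monthly = $13,200.84 ÷ 12 = $1,100.07
Required cushion = 1 × $1,100.07 = $1,100.07

$1,100.07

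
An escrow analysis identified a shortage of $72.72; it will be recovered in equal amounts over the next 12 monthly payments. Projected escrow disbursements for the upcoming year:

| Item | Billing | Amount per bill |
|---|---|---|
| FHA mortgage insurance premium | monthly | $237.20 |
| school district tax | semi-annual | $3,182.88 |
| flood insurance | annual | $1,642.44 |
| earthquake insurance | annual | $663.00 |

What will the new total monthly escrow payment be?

$965.86

FHA mortgage insurance premium: $237.20 × 12 = $2,846.40 annually
School district tax: $3,182.88 × 2 = $6,365.76 annually
Flood insurance: $1,642.44 annually
Earthquake insurance: $663.00 annually
Total annual escrow = $2,846.40 + $6,365.76 + $1,642.44 + $663.00 = $11,517.60
Base monthly escrow = $11,517.60 / 12 = $959.80
Shortage spread = $72.72 / 12 = $6.06/mo
New monthly escrow = $959.80 + $6.06 = $965.86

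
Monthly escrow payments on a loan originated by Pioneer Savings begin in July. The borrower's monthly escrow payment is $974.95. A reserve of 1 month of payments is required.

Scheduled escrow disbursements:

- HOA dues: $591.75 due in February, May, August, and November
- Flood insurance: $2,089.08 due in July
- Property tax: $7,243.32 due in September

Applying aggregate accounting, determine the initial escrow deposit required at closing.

Cushion = 1 × $974.95 = $974.95
Trial balance (start $0, +$974.95 each month, − disbursements):
  Jul: +$974.95 − $2,089.08 → -$1,114.13
  Aug: +$974.95 − $591.75 → -$730.93
  Sep: +$974.95 − $7,243.32 → -$6,999.30
  Oct: +$974.95 → -$6,024.35
  Nov: +$974.95 − $591.75 → -$5,641.15
  Dec: +$974.95 → -$4,666.20
  Jan: +$974.95 → -$3,691.25
  Feb: +$974.95 − $591.75 → -$3,308.05
  Mar: +$974.95 → -$2,333.10
  Apr: +$974.95 → -$1,358.15
  May: +$974.95 − $591.75 → -$974.95
  Jun: +$974.95 → $0.00
Lowest trial balance = -$6,999.30 (Sep)
Initial deposit = cushion − low point = $974.95 − (-$6,999.30) = $7,974.25

$7,974.25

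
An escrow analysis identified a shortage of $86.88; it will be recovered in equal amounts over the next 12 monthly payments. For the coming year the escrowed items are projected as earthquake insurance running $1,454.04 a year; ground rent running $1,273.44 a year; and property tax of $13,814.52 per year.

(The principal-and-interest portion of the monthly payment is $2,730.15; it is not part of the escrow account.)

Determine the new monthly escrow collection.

$1,385.74

Earthquake insurance — $1,454.04 annually
Ground rent — $1,273.44 annually
Property tax — $13,814.52 annually
Combined annual = $16,542.00
Monthly escrow = $16,542.00 / 12 = $1,378.50
Monthly shortage recovery: $86.88 ÷ 12 = $7.24
Adjusted monthly = $1,378.50 + $7.24 = $1,385.74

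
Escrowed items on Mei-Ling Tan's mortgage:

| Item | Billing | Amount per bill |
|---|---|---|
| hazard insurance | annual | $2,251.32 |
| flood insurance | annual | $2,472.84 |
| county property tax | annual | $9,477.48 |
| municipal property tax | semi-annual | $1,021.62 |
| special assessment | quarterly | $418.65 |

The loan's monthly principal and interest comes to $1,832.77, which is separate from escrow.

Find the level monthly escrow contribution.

Hazard insurance = $2,251.32
Flood insurance = $2,472.84
County property tax = $9,477.48
Municipal property tax = $1,021.62 × 2 = $2,043.24
Special assessment = $418.65 × 4 = $1,674.60
Yearly total = $2,251.32 + $2,472.84 + $9,477.48 + $2,043.24 + $1,674.60 = $17,919.48
Per month = $17,919.48 ÷ 12 = $1,493.29

$1,493.29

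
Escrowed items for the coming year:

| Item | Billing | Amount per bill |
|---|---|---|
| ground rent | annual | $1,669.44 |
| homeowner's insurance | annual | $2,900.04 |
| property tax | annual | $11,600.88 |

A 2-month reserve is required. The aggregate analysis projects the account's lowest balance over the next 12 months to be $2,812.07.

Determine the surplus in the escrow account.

$117.01

Ground rent = $1,669.44/yr
Homeowner's insurance = $2,900.04/yr
Property tax = $11,600.88/yr
Yearly total = $16,170.36
Monthly escrow = $16,170.36 / 12 = $1,347.53
Cushion = 2 × $1,347.53 = $2,695.06
Surplus = $2,812.07 − $2,695.06 = $117.01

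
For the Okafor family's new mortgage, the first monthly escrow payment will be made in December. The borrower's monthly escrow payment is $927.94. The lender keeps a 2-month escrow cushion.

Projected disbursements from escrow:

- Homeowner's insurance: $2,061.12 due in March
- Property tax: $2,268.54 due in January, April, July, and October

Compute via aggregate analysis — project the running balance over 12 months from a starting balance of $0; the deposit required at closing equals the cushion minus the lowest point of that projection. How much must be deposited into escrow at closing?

$3,814.38

Cushion = 2 × $927.94 = $1,855.88
Trial balance (start $0, +$927.94 each month, − disbursements):
  Dec: +$927.94 → $927.94
  Jan: +$927.94 − $2,268.54 → -$412.66
  Feb: +$927.94 → $515.28
  Mar: +$927.94 − $2,061.12 → -$617.90
  Apr: +$927.94 − $2,268.54 → -$1,958.50
  May: +$927.94 → -$1,030.56
  Jun: +$927.94 → -$102.62
  Jul: +$927.94 − $2,268.54 → -$1,443.22
  Aug: +$927.94 → -$515.28
  Sep: +$927.94 → $412.66
  Oct: +$927.94 − $2,268.54 → -$927.94
  Nov: +$927.94 → $0.00
Lowest trial balance = -$1,958.50 (Apr)
Initial deposit = cushion − low point = $1,855.88 − (-$1,958.50) = $3,814.38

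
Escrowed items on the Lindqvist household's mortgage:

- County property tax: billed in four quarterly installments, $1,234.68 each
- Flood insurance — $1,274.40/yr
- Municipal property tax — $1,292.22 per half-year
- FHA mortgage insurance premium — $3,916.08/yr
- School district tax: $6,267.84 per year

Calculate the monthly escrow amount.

$1,581.79

County property tax: $1,234.68 × 4 = $4,938.72 per year
Flood insurance: $1,274.40 per year
Municipal property tax: $1,292.22 × 2 = $2,584.44 per year
FHA mortgage insurance premium: $3,916.08 per year
School district tax: $6,267.84 per year
Combined annual = $18,981.48
Base monthly escrow = $18,981.48 / 12 = $1,581.79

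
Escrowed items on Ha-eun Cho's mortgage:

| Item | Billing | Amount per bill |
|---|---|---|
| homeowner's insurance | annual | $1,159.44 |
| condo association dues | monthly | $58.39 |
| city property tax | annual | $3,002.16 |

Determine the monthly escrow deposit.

Homeowner's insurance = $1,159.44 per year
Condo association dues = $58.39 × 12 = $700.68 per year
City property tax = $3,002.16 per year
Total annual escrow = $1,159.44 + $700.68 + $3,002.16 = $4,862.28
Monthly escrow = $4,862.28 ÷ 12 = $405.19

$405.19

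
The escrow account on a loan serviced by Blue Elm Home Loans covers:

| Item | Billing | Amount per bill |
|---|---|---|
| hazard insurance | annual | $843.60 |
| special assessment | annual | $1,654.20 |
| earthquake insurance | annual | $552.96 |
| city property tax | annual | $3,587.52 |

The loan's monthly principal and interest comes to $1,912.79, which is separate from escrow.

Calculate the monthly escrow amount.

$553.19

Hazard insurance = $843.60/yr
Special assessment = $1,654.20/yr
Earthquake insurance = $552.96/yr
City property tax = $3,587.52/yr
Annual escrow total = $6,638.28
Base monthly escrow = $6,638.28 / 12 = $553.19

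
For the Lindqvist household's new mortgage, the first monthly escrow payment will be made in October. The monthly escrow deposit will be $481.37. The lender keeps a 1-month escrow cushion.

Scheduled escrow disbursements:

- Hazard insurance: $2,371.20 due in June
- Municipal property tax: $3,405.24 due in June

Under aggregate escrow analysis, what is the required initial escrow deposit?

Cushion = 1 × $481.37 = $481.37
Trial balance (start $0, +$481.37 each month, − disbursements):
  Oct: +$481.37 → $481.37
  Nov: +$481.37 → $962.74
  Dec: +$481.37 → $1,444.11
  Jan: +$481.37 → $1,925.48
  Feb: +$481.37 → $2,406.85
  Mar: +$481.37 → $2,888.22
  Apr: +$481.37 → $3,369.59
  May: +$481.37 → $3,850.96
  Jun: +$481.37 − $5,776.44 → -$1,444.11
  Jul: +$481.37 → -$962.74
  Aug: +$481.37 → -$481.37
  Sep: +$481.37 → $0.00
Lowest trial balance = -$1,444.11 (Jun)
Initial deposit = cushion − low point = $481.37 − (-$1,444.11) = $1,925.48

$1,925.48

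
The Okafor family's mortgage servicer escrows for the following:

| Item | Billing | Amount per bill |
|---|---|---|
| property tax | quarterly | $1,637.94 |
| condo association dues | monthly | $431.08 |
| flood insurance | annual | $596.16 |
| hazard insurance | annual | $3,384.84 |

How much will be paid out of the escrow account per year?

Property tax = $1,637.94 × 4 = $6,551.76 per year
Condo association dues = $431.08 × 12 = $5,172.96 per year
Flood insurance = $596.16 per year
Hazard insurance = $3,384.84 per year
Annual escrow total = $6,551.76 + $5,172.96 + $596.16 + $3,384.84 = $15,705.72

$15,705.72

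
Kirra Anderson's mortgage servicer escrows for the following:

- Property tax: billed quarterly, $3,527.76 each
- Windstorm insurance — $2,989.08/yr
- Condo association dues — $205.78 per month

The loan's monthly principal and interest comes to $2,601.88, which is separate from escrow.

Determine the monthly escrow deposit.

$1,630.79

Property tax = $3,527.76 × 4 = $14,111.04 per year
Windstorm insurance = $2,989.08 per year
Condo association dues = $205.78 × 12 = $2,469.36 per year
Total annual escrow = $14,111.04 + $2,989.08 + $2,469.36 = $19,569.48
Base monthly escrow = $19,569.48 / 12 = $1,630.79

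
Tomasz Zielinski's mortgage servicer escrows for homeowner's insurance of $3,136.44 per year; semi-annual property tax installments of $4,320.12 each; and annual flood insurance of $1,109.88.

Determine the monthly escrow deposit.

$1,073.88

Homeowner's insurance — $3,136.44 annually
Property tax — $4,320.12 × 2 = $8,640.24 annually
Flood insurance — $1,109.88 annually
Combined annual = $12,886.56
Per month = $12,886.56 / 12 = $1,073.88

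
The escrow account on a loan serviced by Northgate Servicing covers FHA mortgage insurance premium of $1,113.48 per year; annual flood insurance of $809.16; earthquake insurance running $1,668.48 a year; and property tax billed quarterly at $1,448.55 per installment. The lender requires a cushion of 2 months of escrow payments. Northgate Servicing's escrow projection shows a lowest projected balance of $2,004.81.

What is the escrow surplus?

$440.59

FHA mortgage insurance premium = $1,113.48 per year
Flood insurance = $809.16 per year
Earthquake insurance = $1,668.48 per year
Property tax = $1,448.55 × 4 = $5,794.20 per year
Total annual escrow = $1,113.48 + $809.16 + $1,668.48 + $5,794.20 = $9,385.32
Base monthly escrow = $9,385.32 / 12 = $782.11
Required reserve = 2 × $782.11 = $1,564.22
Surplus = $2,004.81 − $1,564.22 = $440.59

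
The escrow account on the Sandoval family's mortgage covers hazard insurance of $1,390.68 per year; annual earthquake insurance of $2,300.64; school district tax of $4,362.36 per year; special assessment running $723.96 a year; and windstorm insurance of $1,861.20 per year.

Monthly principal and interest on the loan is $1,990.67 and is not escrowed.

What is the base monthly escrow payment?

Hazard insurance = $1,390.68 annually
Earthquake insurance = $2,300.64 annually
School district tax = $4,362.36 annually
Special assessment = $723.96 annually
Windstorm insurance = $1,861.20 annually
Annual escrow total = $1,390.68 + $2,300.64 + $4,362.36 + $723.96 + $1,861.20 = $10,638.84
Monthly escrow = $10,638.84 / 12 = $886.57

$886.57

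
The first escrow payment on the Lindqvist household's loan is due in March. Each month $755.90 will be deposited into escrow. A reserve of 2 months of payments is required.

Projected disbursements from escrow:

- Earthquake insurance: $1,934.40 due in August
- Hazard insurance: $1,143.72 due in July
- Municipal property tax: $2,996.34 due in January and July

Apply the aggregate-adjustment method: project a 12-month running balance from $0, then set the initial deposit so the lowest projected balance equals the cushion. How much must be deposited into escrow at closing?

$3,050.86

Cushion = 2 × $755.90 = $1,511.80
Trial balance (start $0, +$755.90 each month, − disbursements):
  Mar: +$755.90 → $755.90
  Apr: +$755.90 → $1,511.80
  May: +$755.90 → $2,267.70
  Jun: +$755.90 → $3,023.60
  Jul: +$755.90 − $4,140.06 → -$360.56
  Aug: +$755.90 − $1,934.40 → -$1,539.06
  Sep: +$755.90 → -$783.16
  Oct: +$755.90 → -$27.26
  Nov: +$755.90 → $728.64
  Dec: +$755.90 → $1,484.54
  Jan: +$755.90 − $2,996.34 → -$755.90
  Feb: +$755.90 → $0.00
Lowest trial balance = -$1,539.06 (Aug)
Initial deposit = cushion − low point = $1,511.80 − (-$1,539.06) = $3,050.86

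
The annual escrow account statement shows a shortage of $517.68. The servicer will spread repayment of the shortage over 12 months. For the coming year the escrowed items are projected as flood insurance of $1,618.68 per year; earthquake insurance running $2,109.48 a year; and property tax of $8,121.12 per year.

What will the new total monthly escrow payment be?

$1,030.58

Flood insurance = $1,618.68 per year
Earthquake insurance = $2,109.48 per year
Property tax = $8,121.12 per year
Combined annual = $11,849.28
Monthly = $11,849.28 ÷ 12 = $987.44
Monthly shortage recovery: $517.68 / 12 = $43.14
Adjusted monthly = $987.44 + $43.14 = $1,030.58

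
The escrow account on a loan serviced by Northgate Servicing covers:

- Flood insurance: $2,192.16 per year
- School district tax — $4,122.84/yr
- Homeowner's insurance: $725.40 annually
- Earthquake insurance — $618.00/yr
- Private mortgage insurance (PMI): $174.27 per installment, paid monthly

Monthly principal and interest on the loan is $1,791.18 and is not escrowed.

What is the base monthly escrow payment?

$812.47

Flood insurance: $2,192.16/yr
School district tax: $4,122.84/yr
Homeowner's insurance: $725.40/yr
Earthquake insurance: $618.00/yr
Private mortgage insurance (PMI): $174.27 × 12 = $2,091.24/yr
Annual escrow total = $2,192.16 + $4,122.84 + $725.40 + $618.00 + $2,091.24 = $9,749.64
Per month = $9,749.64 ÷ 12 = $812.47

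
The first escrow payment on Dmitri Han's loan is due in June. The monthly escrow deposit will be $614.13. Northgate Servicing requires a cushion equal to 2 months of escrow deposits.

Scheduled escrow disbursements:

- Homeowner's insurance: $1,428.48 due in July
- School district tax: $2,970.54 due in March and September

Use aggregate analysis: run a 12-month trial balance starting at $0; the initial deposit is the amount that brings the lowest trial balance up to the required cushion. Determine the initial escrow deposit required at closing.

$3,170.76

Cushion = 2 × $614.13 = $1,228.26
Trial balance (start $0, +$614.13 each month, − disbursements):
  Jun: +$614.13 → $614.13
  Jul: +$614.13 − $1,428.48 → -$200.22
  Aug: +$614.13 → $413.91
  Sep: +$614.13 − $2,970.54 → -$1,942.50
  Oct: +$614.13 → -$1,328.37
  Nov: +$614.13 → -$714.24
  Dec: +$614.13 → -$100.11
  Jan: +$614.13 → $514.02
  Feb: +$614.13 → $1,128.15
  Mar: +$614.13 − $2,970.54 → -$1,228.26
  Apr: +$614.13 → -$614.13
  May: +$614.13 → $0.00
Lowest trial balance = -$1,942.50 (Sep)
Initial deposit = cushion − low point = $1,228.26 − (-$1,942.50) = $3,170.76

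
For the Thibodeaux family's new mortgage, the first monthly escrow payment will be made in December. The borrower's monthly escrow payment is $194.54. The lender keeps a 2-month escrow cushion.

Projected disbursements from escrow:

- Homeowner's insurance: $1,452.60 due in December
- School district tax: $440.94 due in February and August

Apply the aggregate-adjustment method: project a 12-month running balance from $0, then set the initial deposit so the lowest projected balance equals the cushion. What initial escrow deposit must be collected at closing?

Cushion = 2 × $194.54 = $389.08
Trial balance (start $0, +$194.54 each month, − disbursements):
  Dec: +$194.54 − $1,452.60 → -$1,258.06
  Jan: +$194.54 → -$1,063.52
  Feb: +$194.54 − $440.94 → -$1,309.92
  Mar: +$194.54 → -$1,115.38
  Apr: +$194.54 → -$920.84
  May: +$194.54 → -$726.30
  Jun: +$194.54 → -$531.76
  Jul: +$194.54 → -$337.22
  Aug: +$194.54 − $440.94 → -$583.62
  Sep: +$194.54 → -$389.08
  Oct: +$194.54 → -$194.54
  Nov: +$194.54 → $0.00
Lowest trial balance = -$1,309.92 (Feb)
Initial deposit = cushion − low point = $389.08 − (-$1,309.92) = $1,699.00

$1,699.00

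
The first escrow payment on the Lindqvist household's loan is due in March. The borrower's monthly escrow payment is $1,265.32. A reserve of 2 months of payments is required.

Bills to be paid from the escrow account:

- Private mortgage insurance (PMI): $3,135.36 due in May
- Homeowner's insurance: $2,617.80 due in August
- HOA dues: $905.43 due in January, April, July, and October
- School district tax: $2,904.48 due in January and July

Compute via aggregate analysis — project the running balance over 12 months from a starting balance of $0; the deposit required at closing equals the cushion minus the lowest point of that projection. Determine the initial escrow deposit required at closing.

$5,407.22

Cushion = 2 × $1,265.32 = $2,530.64
Trial balance (start $0, +$1,265.32 each month, − disbursements):
  Mar: +$1,265.32 → $1,265.32
  Apr: +$1,265.32 − $905.43 → $1,625.21
  May: +$1,265.32 − $3,135.36 → -$244.83
  Jun: +$1,265.32 → $1,020.49
  Jul: +$1,265.32 − $3,809.91 → -$1,524.10
  Aug: +$1,265.32 − $2,617.80 → -$2,876.58
  Sep: +$1,265.32 → -$1,611.26
  Oct: +$1,265.32 − $905.43 → -$1,251.37
  Nov: +$1,265.32 → $13.95
  Dec: +$1,265.32 → $1,279.27
  Jan: +$1,265.32 − $3,809.91 → -$1,265.32
  Feb: +$1,265.32 → $0.00
Lowest trial balance = -$2,876.58 (Aug)
Initial deposit = cushion − low point = $2,530.64 − (-$2,876.58) = $5,407.22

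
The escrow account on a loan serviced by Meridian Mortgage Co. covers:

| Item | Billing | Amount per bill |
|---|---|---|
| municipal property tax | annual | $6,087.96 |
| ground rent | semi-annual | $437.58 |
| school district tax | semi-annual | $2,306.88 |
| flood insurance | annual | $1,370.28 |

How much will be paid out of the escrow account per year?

Municipal property tax = $6,087.96 annually
Ground rent = $437.58 × 2 = $875.16 annually
School district tax = $2,306.88 × 2 = $4,613.76 annually
Flood insurance = $1,370.28 annually
Combined annual = $6,087.96 + $875.16 + $4,613.76 + $1,370.28 = $12,947.16

$12,947.16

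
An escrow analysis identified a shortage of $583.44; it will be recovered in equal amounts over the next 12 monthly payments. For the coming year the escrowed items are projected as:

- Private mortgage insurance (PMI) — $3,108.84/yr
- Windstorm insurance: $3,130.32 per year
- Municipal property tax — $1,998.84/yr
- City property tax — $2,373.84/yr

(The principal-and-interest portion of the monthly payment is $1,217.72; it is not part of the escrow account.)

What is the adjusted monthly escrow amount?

$932.94

Private mortgage insurance (PMI): $3,108.84 per year
Windstorm insurance: $3,130.32 per year
Municipal property tax: $1,998.84 per year
City property tax: $2,373.84 per year
Yearly total = $3,108.84 + $3,130.32 + $1,998.84 + $2,373.84 = $10,611.84
Per month = $10,611.84 ÷ 12 = $884.32
Shortage per month = $583.44 ÷ 12 = $48.62
New monthly escrow = $884.32 + $48.62 = $932.94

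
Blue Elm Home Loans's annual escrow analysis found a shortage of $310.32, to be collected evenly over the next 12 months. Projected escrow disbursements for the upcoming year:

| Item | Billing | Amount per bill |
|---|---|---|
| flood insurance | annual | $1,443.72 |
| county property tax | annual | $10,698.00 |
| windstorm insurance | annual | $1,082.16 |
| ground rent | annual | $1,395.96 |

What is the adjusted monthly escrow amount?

Flood insurance: $1,443.72 annually
County property tax: $10,698.00 annually
Windstorm insurance: $1,082.16 annually
Ground rent: $1,395.96 annually
Total per year = $14,619.84
Monthly = $14,619.84 / 12 = $1,218.32
Shortage per month = $310.32 ÷ 12 = $25.86
New monthly escrow = $1,218.32 + $25.86 = $1,244.18

$1,244.18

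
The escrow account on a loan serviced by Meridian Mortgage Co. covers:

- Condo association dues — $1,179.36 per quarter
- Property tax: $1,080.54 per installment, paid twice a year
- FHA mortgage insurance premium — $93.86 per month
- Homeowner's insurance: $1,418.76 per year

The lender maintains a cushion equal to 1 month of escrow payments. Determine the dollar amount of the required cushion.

$785.30

Condo association dues — $1,179.36 × 4 = $4,717.44 per year
Property tax — $1,080.54 × 2 = $2,161.08 per year
FHA mortgage insurance premium — $93.86 × 12 = $1,126.32 per year
Homeowner's insurance — $1,418.76 per year
Annual escrow total = $9,423.60
Base monthly escrow = $9,423.60 / 12 = $785.30
Required cushion = 1 × $785.30 = $785.30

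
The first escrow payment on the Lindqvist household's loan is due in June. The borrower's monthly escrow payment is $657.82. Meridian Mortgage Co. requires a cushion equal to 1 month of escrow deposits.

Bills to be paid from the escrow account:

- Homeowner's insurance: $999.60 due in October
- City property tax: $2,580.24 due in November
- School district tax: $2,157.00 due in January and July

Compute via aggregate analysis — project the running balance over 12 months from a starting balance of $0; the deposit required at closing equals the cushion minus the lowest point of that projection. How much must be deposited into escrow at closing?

Cushion = 1 × $657.82 = $657.82
Trial balance (start $0, +$657.82 each month, − disbursements):
  Jun: +$657.82 → $657.82
  Jul: +$657.82 − $2,157.00 → -$841.36
  Aug: +$657.82 → -$183.54
  Sep: +$657.82 → $474.28
  Oct: +$657.82 − $999.60 → $132.50
  Nov: +$657.82 − $2,580.24 → -$1,789.92
  Dec: +$657.82 → -$1,132.10
  Jan: +$657.82 − $2,157.00 → -$2,631.28
  Feb: +$657.82 → -$1,973.46
  Mar: +$657.82 → -$1,315.64
  Apr: +$657.82 → -$657.82
  May: +$657.82 → $0.00
Lowest trial balance = -$2,631.28 (Jan)
Initial deposit = cushion − low point = $657.82 − (-$2,631.28) = $3,289.10

$3,289.10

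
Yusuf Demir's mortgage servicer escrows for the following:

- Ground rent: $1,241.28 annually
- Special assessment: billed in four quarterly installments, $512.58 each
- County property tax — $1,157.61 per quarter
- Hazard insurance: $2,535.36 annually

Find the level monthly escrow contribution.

Ground rent: $1,241.28 per year
Special assessment: $512.58 × 4 = $2,050.32 per year
County property tax: $1,157.61 × 4 = $4,630.44 per year
Hazard insurance: $2,535.36 per year
Yearly total = $10,457.40
Monthly = $10,457.40 ÷ 12 = $871.45

$871.45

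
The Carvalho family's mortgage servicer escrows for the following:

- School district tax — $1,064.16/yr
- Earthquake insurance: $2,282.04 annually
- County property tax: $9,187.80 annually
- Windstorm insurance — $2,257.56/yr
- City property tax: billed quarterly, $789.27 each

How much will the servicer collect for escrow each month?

$1,495.72

School district tax = $1,064.16/yr
Earthquake insurance = $2,282.04/yr
County property tax = $9,187.80/yr
Windstorm insurance = $2,257.56/yr
City property tax = $789.27 × 4 = $3,157.08/yr
Total per year = $17,948.64
Base monthly escrow = $17,948.64 / 12 = $1,495.72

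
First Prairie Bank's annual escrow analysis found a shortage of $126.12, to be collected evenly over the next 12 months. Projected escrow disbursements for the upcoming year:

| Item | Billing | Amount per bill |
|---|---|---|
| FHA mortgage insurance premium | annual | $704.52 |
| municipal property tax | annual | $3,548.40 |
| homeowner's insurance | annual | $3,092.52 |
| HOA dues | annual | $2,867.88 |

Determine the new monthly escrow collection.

$861.62

FHA mortgage insurance premium — $704.52 annually
Municipal property tax — $3,548.40 annually
Homeowner's insurance — $3,092.52 annually
HOA dues — $2,867.88 annually
Annual escrow total = $704.52 + $3,548.40 + $3,092.52 + $2,867.88 = $10,213.32
Per month = $10,213.32 / 12 = $851.11
Monthly shortage recovery: $126.12 / 12 = $10.51
Adjusted monthly = $851.11 + $10.51 = $861.62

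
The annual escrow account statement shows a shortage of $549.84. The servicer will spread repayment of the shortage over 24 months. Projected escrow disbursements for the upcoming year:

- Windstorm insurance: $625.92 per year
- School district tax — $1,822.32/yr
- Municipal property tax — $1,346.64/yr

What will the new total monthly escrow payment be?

$339.15

Windstorm insurance = $625.92
School district tax = $1,822.32
Municipal property tax = $1,346.64
Combined annual = $625.92 + $1,822.32 + $1,346.64 = $3,794.88
Monthly = $3,794.88 ÷ 12 = $316.24
Shortage spread = $549.84 / 24 = $22.91/mo
New monthly escrow = $316.24 + $22.91 = $339.15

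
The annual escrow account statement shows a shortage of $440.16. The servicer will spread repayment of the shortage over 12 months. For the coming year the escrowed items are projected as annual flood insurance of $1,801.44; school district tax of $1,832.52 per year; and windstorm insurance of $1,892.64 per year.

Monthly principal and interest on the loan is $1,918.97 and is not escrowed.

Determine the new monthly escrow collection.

Flood insurance: $1,801.44
School district tax: $1,832.52
Windstorm insurance: $1,892.64
Yearly total = $1,801.44 + $1,832.52 + $1,892.64 = $5,526.60
Base monthly escrow = $5,526.60 / 12 = $460.55
Shortage spread = $440.16 / 12 = $36.68/mo
New monthly escrow = $460.55 + $36.68 = $497.23

$497.23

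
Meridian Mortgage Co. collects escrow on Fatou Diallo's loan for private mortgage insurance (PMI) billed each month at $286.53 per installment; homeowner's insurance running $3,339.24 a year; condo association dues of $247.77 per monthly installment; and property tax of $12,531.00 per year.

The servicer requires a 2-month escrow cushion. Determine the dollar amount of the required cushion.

$3,713.64

Private mortgage insurance (PMI) = $286.53 × 12 = $3,438.36 per year
Homeowner's insurance = $3,339.24 per year
Condo association dues = $247.77 × 12 = $2,973.24 per year
Property tax = $12,531.00 per year
Combined annual = $22,281.84
Monthly escrow = $22,281.84 ÷ 12 = $1,856.82
Reserve = 2 × $1,856.82 = $3,713.64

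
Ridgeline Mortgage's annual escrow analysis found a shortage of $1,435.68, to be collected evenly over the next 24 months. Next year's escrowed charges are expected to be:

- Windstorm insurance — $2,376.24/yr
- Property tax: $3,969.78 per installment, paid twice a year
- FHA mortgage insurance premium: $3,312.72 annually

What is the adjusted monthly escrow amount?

Windstorm insurance = $2,376.24 per year
Property tax = $3,969.78 × 2 = $7,939.56 per year
FHA mortgage insurance premium = $3,312.72 per year
Total annual escrow = $2,376.24 + $7,939.56 + $3,312.72 = $13,628.52
Per month = $13,628.52 ÷ 12 = $1,135.71
Monthly shortage recovery: $1,435.68 ÷ 24 = $59.82
Adjusted monthly = $1,135.71 + $59.82 = $1,195.53

$1,195.53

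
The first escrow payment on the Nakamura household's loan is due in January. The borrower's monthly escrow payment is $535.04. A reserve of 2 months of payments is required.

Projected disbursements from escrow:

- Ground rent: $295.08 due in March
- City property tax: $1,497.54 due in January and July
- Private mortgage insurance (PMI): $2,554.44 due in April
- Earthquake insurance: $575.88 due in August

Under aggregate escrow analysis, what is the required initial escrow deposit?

Cushion = 2 × $535.04 = $1,070.08
Trial balance (start $0, +$535.04 each month, − disbursements):
  Jan: +$535.04 − $1,497.54 → -$962.50
  Feb: +$535.04 → -$427.46
  Mar: +$535.04 − $295.08 → -$187.50
  Apr: +$535.04 − $2,554.44 → -$2,206.90
  May: +$535.04 → -$1,671.86
  Jun: +$535.04 → -$1,136.82
  Jul: +$535.04 − $1,497.54 → -$2,099.32
  Aug: +$535.04 − $575.88 → -$2,140.16
  Sep: +$535.04 → -$1,605.12
  Oct: +$535.04 → -$1,070.08
  Nov: +$535.04 → -$535.04
  Dec: +$535.04 → $0.00
Lowest trial balance = -$2,206.90 (Apr)
Initial deposit = cushion − low point = $1,070.08 − (-$2,206.90) = $3,276.98

$3,276.98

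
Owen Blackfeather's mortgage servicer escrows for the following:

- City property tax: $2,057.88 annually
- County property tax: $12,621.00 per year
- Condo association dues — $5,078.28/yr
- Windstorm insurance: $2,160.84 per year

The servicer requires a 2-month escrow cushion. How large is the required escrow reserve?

$3,653.00

City property tax = $2,057.88
County property tax = $12,621.00
Condo association dues = $5,078.28
Windstorm insurance = $2,160.84
Total annual escrow = $21,918.00
Monthly = $21,918.00 ÷ 12 = $1,826.50
Cushion = 2 × $1,826.50 = $3,653.00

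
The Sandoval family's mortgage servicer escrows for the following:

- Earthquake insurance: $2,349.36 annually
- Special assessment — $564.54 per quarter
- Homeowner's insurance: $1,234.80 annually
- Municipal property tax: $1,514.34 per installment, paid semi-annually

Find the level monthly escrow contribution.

$739.25

Earthquake insurance — $2,349.36
Special assessment — $564.54 × 4 = $2,258.16
Homeowner's insurance — $1,234.80
Municipal property tax — $1,514.34 × 2 = $3,028.68
Annual escrow total = $8,871.00
Base monthly escrow = $8,871.00 / 12 = $739.25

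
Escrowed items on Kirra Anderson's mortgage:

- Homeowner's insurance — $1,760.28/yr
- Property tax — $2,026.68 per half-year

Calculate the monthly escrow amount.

$484.47

Homeowner's insurance: $1,760.28 annually
Property tax: $2,026.68 × 2 = $4,053.36 annually
Combined annual = $1,760.28 + $4,053.36 = $5,813.64
Per month = $5,813.64 / 12 = $484.47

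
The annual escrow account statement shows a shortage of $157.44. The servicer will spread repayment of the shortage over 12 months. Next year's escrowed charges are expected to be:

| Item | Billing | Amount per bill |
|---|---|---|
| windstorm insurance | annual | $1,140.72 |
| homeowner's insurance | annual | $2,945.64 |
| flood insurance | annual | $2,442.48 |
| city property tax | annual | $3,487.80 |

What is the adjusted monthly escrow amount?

$847.84

Windstorm insurance = $1,140.72 annually
Homeowner's insurance = $2,945.64 annually
Flood insurance = $2,442.48 annually
City property tax = $3,487.80 annually
Annual escrow total = $10,016.64
Monthly = $10,016.64 / 12 = $834.72
Monthly shortage recovery: $157.44 / 12 = $13.12
Adjusted monthly = $834.72 + $13.12 = $847.84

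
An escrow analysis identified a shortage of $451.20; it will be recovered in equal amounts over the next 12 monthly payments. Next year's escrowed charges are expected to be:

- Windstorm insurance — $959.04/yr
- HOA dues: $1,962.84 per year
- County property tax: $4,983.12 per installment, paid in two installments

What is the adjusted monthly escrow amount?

$1,111.61

Windstorm insurance: $959.04
HOA dues: $1,962.84
County property tax: $4,983.12 × 2 = $9,966.24
Total per year = $12,888.12
Monthly escrow = $12,888.12 / 12 = $1,074.01
Shortage spread = $451.20 ÷ 12 = $37.60/mo
New monthly escrow = $1,074.01 + $37.60 = $1,111.61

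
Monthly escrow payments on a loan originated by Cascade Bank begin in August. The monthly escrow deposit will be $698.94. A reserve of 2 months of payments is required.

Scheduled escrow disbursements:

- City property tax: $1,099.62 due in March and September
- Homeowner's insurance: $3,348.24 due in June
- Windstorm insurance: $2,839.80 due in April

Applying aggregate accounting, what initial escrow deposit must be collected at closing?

$2,096.82

Cushion = 2 × $698.94 = $1,397.88
Trial balance (start $0, +$698.94 each month, − disbursements):
  Aug: +$698.94 → $698.94
  Sep: +$698.94 − $1,099.62 → $298.26
  Oct: +$698.94 → $997.20
  Nov: +$698.94 → $1,696.14
  Dec: +$698.94 → $2,395.08
  Jan: +$698.94 → $3,094.02
  Feb: +$698.94 → $3,792.96
  Mar: +$698.94 − $1,099.62 → $3,392.28
  Apr: +$698.94 − $2,839.80 → $1,251.42
  May: +$698.94 → $1,950.36
  Jun: +$698.94 − $3,348.24 → -$698.94
  Jul: +$698.94 → $0.00
Lowest trial balance = -$698.94 (Jun)
Initial deposit = cushion − low point = $1,397.88 − (-$698.94) = $2,096.82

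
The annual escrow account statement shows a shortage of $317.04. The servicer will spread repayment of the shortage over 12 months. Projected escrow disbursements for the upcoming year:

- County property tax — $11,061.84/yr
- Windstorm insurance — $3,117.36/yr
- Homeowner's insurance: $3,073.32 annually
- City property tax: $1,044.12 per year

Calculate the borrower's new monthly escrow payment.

County property tax: $11,061.84 per year
Windstorm insurance: $3,117.36 per year
Homeowner's insurance: $3,073.32 per year
City property tax: $1,044.12 per year
Annual escrow total = $18,296.64
Base monthly escrow = $18,296.64 ÷ 12 = $1,524.72
Shortage spread = $317.04 ÷ 12 = $26.42/mo
New monthly escrow = $1,524.72 + $26.42 = $1,551.14

$1,551.14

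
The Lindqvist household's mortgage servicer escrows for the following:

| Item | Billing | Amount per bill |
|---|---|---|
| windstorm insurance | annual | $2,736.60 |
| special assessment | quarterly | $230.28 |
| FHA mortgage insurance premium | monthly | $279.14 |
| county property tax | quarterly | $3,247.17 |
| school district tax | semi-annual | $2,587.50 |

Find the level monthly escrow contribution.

Windstorm insurance — $2,736.60/yr
Special assessment — $230.28 × 4 = $921.12/yr
FHA mortgage insurance premium — $279.14 × 12 = $3,349.68/yr
County property tax — $3,247.17 × 4 = $12,988.68/yr
School district tax — $2,587.50 × 2 = $5,175.00/yr
Total annual escrow = $25,171.08
Base monthly escrow = $25,171.08 / 12 = $2,097.59

$2,097.59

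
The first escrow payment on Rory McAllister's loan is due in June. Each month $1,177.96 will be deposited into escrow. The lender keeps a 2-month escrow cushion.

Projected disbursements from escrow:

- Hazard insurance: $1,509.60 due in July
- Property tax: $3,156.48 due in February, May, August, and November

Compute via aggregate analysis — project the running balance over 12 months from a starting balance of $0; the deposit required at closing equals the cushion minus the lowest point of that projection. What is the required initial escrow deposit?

$3,488.12

Cushion = 2 × $1,177.96 = $2,355.92
Trial balance (start $0, +$1,177.96 each month, − disbursements):
  Jun: +$1,177.96 → $1,177.96
  Jul: +$1,177.96 − $1,509.60 → $846.32
  Aug: +$1,177.96 − $3,156.48 → -$1,132.20
  Sep: +$1,177.96 → $45.76
  Oct: +$1,177.96 → $1,223.72
  Nov: +$1,177.96 − $3,156.48 → -$754.80
  Dec: +$1,177.96 → $423.16
  Jan: +$1,177.96 → $1,601.12
  Feb: +$1,177.96 − $3,156.48 → -$377.40
  Mar: +$1,177.96 → $800.56
  Apr: +$1,177.96 → $1,978.52
  May: +$1,177.96 − $3,156.48 → $0.00
Lowest trial balance = -$1,132.20 (Aug)
Initial deposit = cushion − low point = $2,355.92 − (-$1,132.20) = $3,488.12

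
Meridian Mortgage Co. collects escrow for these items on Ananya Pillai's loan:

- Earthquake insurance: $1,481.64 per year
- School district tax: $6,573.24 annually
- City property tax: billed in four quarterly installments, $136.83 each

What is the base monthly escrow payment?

$716.85

Earthquake insurance: $1,481.64/yr
School district tax: $6,573.24/yr
City property tax: $136.83 × 4 = $547.32/yr
Annual escrow total = $1,481.64 + $6,573.24 + $547.32 = $8,602.20
Monthly escrow = $8,602.20 ÷ 12 = $716.85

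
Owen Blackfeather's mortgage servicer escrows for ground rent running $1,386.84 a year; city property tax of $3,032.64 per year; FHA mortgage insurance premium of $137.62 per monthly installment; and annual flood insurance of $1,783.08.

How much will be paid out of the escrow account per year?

$7,854.00

Ground rent — $1,386.84/yr
City property tax — $3,032.64/yr
FHA mortgage insurance premium — $137.62 × 12 = $1,651.44/yr
Flood insurance — $1,783.08/yr
Total per year = $7,854.00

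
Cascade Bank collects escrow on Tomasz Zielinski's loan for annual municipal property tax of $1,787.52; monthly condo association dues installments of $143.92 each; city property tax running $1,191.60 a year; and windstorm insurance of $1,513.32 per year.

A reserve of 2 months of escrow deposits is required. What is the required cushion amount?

$1,036.58

Municipal property tax: $1,787.52/yr
Condo association dues: $143.92 × 12 = $1,727.04/yr
City property tax: $1,191.60/yr
Windstorm insurance: $1,513.32/yr
Yearly total = $1,787.52 + $1,727.04 + $1,191.60 + $1,513.32 = $6,219.48
Base monthly escrow = $6,219.48 / 12 = $518.29
Cushion = 2 × $518.29 = $1,036.58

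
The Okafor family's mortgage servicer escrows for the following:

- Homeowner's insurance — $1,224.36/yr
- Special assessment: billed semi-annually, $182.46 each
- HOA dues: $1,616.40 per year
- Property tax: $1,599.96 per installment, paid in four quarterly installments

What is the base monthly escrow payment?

Homeowner's insurance — $1,224.36 annually
Special assessment — $182.46 × 2 = $364.92 annually
HOA dues — $1,616.40 annually
Property tax — $1,599.96 × 4 = $6,399.84 annually
Total per year = $1,224.36 + $364.92 + $1,616.40 + $6,399.84 = $9,605.52
Monthly escrow = $9,605.52 ÷ 12 = $800.46

$800.46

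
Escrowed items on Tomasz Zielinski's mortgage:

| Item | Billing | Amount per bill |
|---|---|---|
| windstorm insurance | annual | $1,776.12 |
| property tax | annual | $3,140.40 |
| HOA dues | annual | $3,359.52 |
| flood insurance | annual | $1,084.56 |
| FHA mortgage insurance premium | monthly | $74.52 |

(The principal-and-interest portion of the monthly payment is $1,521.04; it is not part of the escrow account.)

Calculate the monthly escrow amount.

$854.57

Windstorm insurance = $1,776.12 annually
Property tax = $3,140.40 annually
HOA dues = $3,359.52 annually
Flood insurance = $1,084.56 annually
FHA mortgage insurance premium = $74.52 × 12 = $894.24 annually
Total annual escrow = $10,254.84
Base monthly escrow = $10,254.84 ÷ 12 = $854.57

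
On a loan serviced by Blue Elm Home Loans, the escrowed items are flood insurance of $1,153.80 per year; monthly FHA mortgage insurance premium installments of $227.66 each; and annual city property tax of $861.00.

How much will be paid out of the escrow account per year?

Flood insurance = $1,153.80/yr
FHA mortgage insurance premium = $227.66 × 12 = $2,731.92/yr
City property tax = $861.00/yr
Combined annual = $1,153.80 + $2,731.92 + $861.00 = $4,746.72

$4,746.72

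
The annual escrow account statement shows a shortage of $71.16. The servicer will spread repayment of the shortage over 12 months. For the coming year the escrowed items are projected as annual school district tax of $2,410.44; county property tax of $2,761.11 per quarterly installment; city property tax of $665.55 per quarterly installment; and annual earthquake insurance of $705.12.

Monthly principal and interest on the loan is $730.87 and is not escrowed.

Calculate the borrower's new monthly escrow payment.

School district tax: $2,410.44/yr
County property tax: $2,761.11 × 4 = $11,044.44/yr
City property tax: $665.55 × 4 = $2,662.20/yr
Earthquake insurance: $705.12/yr
Yearly total = $16,822.20
Base monthly escrow = $16,822.20 ÷ 12 = $1,401.85
Monthly shortage recovery: $71.16 / 12 = $5.93
New monthly escrow = $1,401.85 + $5.93 = $1,407.78

$1,407.78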